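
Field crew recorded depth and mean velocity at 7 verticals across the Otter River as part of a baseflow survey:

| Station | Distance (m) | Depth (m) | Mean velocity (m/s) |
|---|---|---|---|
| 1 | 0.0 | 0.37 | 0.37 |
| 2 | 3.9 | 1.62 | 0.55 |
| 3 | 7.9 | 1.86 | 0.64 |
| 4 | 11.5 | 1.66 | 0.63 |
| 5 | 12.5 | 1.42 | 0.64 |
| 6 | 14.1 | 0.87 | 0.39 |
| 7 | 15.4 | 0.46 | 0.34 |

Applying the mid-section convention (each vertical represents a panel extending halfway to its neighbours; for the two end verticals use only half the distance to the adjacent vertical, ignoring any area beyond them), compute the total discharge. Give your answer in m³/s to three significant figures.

12.5 m³/s

w_1 = (3.9 − 0.0)/2 = 1.95 m; q_1 = 0.37 × 0.37 × 1.95 = 0.2670 m³/s
w_2 = (7.9 − 0.0)/2 = 3.95 m; q_2 = 0.55 × 1.62 × 3.95 = 3.519 m³/s
w_3 = (11.5 − 3.9)/2 = 3.8 m; q_3 = 0.64 × 1.86 × 3.8 = 4.524 m³/s
w_4 = (12.5 − 7.9)/2 = 2.3 m; q_4 = 0.63 × 1.66 × 2.3 = 2.405 m³/s
w_5 = (14.1 − 11.5)/2 = 1.3 m; q_5 = 0.64 × 1.42 × 1.3 = 1.181 m³/s
w_6 = (15.4 − 12.5)/2 = 1.45 m; q_6 = 0.39 × 0.87 × 1.45 = 0.4920 m³/s
w_7 = (15.4 − 14.1)/2 = 0.65 m; q_7 = 0.34 × 0.46 × 0.65 = 0.1017 m³/s
Q = Σ qᵢ = 12.49 m³/s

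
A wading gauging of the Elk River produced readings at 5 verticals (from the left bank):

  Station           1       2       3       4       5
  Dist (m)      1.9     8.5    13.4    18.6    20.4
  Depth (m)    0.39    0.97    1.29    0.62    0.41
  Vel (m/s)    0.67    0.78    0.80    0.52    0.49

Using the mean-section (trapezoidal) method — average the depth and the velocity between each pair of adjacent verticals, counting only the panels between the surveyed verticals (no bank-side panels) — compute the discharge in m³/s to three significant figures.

Panel 1-2: Δb = 6.6 m, d̄ = (0.39+0.97)/2 = 0.68, v̄ = (0.67+0.78)/2 = 0.725 → q = 6.6×0.68×0.725 = 3.254 m³/s
Panel 2-3: Δb = 4.9 m, d̄ = (0.97+1.29)/2 = 1.13, v̄ = (0.78+0.80)/2 = 0.79 → q = 4.9×1.13×0.79 = 4.374 m³/s
Panel 3-4: Δb = 5.2 m, d̄ = (1.29+0.62)/2 = 0.955, v̄ = (0.80+0.52)/2 = 0.66 → q = 5.2×0.955×0.66 = 3.278 m³/s
Panel 4-5: Δb = 1.8 m, d̄ = (0.62+0.41)/2 = 0.515, v̄ = (0.52+0.49)/2 = 0.505 → q = 1.8×0.515×0.505 = 0.4681 m³/s
Q = Σ q = 11.37 m³/s

11.4 m³/s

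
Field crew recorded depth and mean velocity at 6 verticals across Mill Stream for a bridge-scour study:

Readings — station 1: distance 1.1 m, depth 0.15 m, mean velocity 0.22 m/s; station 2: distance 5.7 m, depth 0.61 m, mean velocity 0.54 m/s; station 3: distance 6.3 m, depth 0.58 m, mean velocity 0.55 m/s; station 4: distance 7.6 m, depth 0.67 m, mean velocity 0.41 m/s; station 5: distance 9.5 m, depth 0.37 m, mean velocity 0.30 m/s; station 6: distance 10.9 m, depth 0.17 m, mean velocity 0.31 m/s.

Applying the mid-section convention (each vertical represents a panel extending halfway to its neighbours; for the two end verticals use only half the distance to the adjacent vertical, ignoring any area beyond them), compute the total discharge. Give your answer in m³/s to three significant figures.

1.89 m³/s

w_1 = (5.7 − 1.1)/2 = 2.3 m; q_1 = 0.22 × 0.15 × 2.3 = 0.07590 m³/s
w_2 = (6.3 − 1.1)/2 = 2.6 m; q_2 = 0.54 × 0.61 × 2.6 = 0.8564 m³/s
w_3 = (7.6 − 5.7)/2 = 0.95 m; q_3 = 0.55 × 0.58 × 0.95 = 0.3031 m³/s
w_4 = (9.5 − 6.3)/2 = 1.6 m; q_4 = 0.41 × 0.67 × 1.6 = 0.4395 m³/s
w_5 = (10.9 − 7.6)/2 = 1.65 m; q_5 = 0.30 × 0.37 × 1.65 = 0.1832 m³/s
w_6 = (10.9 − 9.5)/2 = 0.7 m; q_6 = 0.31 × 0.17 × 0.7 = 0.03689 m³/s
Q = Σ qᵢ = 1.895 m³/s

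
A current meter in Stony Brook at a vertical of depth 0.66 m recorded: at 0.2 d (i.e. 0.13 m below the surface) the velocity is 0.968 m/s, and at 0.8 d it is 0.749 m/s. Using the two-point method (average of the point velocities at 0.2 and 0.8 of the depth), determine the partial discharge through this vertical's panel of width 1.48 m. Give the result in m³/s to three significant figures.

0.839 m³/s

v̄ = (0.968 + 0.749) / 2 = 0.8585 m/s
q = v̄ × d × w = 0.8585 × 0.66 × 1.48 = 0.8386 m³/s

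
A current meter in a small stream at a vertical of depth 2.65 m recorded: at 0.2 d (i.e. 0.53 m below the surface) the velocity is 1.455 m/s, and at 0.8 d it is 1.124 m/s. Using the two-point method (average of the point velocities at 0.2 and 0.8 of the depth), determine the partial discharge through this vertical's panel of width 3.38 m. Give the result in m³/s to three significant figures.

v̄ = (1.455 + 1.124) / 2 = 1.290 m/s
q = v̄ × d × w = 1.290 × 2.65 × 3.38 = 11.55 m³/s

11.6 m³/s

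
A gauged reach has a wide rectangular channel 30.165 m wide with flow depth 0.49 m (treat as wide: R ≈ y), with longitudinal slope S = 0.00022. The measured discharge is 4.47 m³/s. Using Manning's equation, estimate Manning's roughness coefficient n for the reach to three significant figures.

0.0305

A = b·y = 30.165 × 0.49 = 14.78 m²
Wide channel: R ≈ y = 0.49 m
n = (1/Q)·A·R^(2/3)·S^(1/2) = (1/4.47) × 14.78 × 0.6215 × 0.01483 = 0.03048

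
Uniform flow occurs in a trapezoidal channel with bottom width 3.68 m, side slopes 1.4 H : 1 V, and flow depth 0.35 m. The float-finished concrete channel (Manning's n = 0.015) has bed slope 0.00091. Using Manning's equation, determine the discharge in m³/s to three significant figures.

1.31 m³/s

A = (b + z·y)·y = (3.68 + 1.4×0.35)×0.35 = 1.460 m²
P = b + 2y√(1+z²) = 3.68 + 2×0.35×√(1+1.4²) = 4.884 m
R = A/P = 1.460/4.884 = 0.2988 m
Q = (1/n)·A·R^(2/3)·S^(1/2) = (1/0.015) × 1.460 × 0.2988^(2/3) × 0.00091^(1/2) = 1.312 m³/s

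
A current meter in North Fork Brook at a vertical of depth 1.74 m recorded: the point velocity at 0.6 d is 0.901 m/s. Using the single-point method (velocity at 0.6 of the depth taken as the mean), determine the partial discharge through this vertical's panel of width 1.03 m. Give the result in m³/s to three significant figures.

1.61 m³/s

v̄ = v₀.₆ = 0.901 m/s
q = v̄ × d × w = 0.9010 × 1.74 × 1.03 = 1.615 m³/s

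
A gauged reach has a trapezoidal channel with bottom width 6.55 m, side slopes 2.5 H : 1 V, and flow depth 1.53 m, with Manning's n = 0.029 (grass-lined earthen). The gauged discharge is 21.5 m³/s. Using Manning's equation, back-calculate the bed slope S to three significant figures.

A = (b + z·y)·y = (6.55 + 2.5×1.53)×1.53 = 15.87 m²
P = b + 2y√(1+z²) = 6.55 + 2×1.53×√(1+2.5²) = 14.79 m
R = A/P = 15.87/14.79 = 1.073 m
S = (Q·n / (1·A·R^(2/3)))² = (21.5×0.029 / (1×15.87×1.048))² = 0.001404

0.00140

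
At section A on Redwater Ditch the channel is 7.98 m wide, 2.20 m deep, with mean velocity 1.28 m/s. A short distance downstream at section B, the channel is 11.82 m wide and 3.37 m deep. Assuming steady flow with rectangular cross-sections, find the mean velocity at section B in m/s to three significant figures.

0.564 m/s

Q = A₁V₁ = (7.98×2.20) × 1.28 = 22.47 m³/s
A₂ = 11.82 × 3.37 = 39.83 m²
V₂ = Q/A₂ = 22.47/39.83 = 0.5641 m/s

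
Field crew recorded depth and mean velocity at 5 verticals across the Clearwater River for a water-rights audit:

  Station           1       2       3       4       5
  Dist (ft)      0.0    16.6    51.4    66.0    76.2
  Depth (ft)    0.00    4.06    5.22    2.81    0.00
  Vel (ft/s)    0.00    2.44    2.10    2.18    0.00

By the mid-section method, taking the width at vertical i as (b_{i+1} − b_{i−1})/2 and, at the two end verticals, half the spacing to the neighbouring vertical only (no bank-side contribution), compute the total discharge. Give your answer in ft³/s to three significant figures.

601 ft³/s

w_2 = (51.4 − 0.0)/2 = 25.7 ft; q_2 = 2.44 × 4.06 × 25.7 = 254.6 ft³/s
w_3 = (66.0 − 16.6)/2 = 24.7 ft; q_3 = 2.10 × 5.22 × 24.7 = 270.8 ft³/s
w_4 = (76.2 − 51.4)/2 = 12.4 ft; q_4 = 2.18 × 2.81 × 12.4 = 75.96 ft³/s
Stations 1, 5 contribute zero (depth or velocity is 0).
Q = Σ qᵢ = 601.3 ft³/s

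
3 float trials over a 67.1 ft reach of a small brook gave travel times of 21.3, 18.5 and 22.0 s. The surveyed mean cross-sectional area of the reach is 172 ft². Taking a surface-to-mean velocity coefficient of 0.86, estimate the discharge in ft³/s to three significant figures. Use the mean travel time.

t̄ = (21.3 + 18.5 + 22.0) / 3 = 20.6 s
v_surface = L / t̄ = 67.1 / 20.6 = 3.257 ft/s
v_mean = 0.86 × 3.257 = 2.801 ft/s
Q = A × v_mean = 172 × 2.801 = 481.8 ft³/s

482 ft³/s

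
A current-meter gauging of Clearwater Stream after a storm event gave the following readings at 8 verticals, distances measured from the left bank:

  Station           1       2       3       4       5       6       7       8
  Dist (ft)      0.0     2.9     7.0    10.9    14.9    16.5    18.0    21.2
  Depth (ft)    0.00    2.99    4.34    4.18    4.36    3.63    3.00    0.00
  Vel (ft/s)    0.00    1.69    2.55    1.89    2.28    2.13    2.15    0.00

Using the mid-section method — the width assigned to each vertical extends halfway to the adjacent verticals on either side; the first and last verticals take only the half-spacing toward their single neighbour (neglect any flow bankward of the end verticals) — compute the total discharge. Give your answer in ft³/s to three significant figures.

148 ft³/s

w_2 = (7.0 − 0.0)/2 = 3.5 ft; q_2 = 1.69 × 2.99 × 3.5 = 17.69 ft³/s
w_3 = (10.9 − 2.9)/2 = 4 ft; q_3 = 2.55 × 4.34 × 4 = 44.27 ft³/s
w_4 = (14.9 − 7.0)/2 = 3.95 ft; q_4 = 1.89 × 4.18 × 3.95 = 31.21 ft³/s
w_5 = (16.5 − 10.9)/2 = 2.8 ft; q_5 = 2.28 × 4.36 × 2.8 = 27.83 ft³/s
w_6 = (18.0 − 14.9)/2 = 1.55 ft; q_6 = 2.13 × 3.63 × 1.55 = 11.98 ft³/s
w_7 = (21.2 − 16.5)/2 = 2.35 ft; q_7 = 2.15 × 3.00 × 2.35 = 15.16 ft³/s
Stations 1, 8 contribute zero (depth or velocity is 0).
Q = Σ qᵢ = 148.1 ft³/s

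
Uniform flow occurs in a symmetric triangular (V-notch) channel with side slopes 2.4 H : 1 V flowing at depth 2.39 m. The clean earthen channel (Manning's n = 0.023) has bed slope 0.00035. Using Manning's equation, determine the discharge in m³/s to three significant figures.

A = z·y² = 2.4×2.39² = 13.71 m²
P = 2y√(1+z²) = 2×2.39×√(1+2.4²) = 12.43 m
R = A/P = 13.71/12.43 = 1.103 m
Q = (1/n)·A·R^(2/3)·S^(1/2) = (1/0.023) × 13.71 × 1.103^(2/3) × 0.00035^(1/2) = 11.90 m³/s

11.9 m³/s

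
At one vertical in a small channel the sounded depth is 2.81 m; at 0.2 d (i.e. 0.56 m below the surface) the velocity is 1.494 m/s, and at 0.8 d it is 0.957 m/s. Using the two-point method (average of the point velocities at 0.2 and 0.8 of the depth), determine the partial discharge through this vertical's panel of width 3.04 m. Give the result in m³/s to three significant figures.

10.5 m³/s

v̄ = (1.494 + 0.957) / 2 = 1.226 m/s
q = v̄ × d × w = 1.226 × 2.81 × 3.04 = 10.47 m³/s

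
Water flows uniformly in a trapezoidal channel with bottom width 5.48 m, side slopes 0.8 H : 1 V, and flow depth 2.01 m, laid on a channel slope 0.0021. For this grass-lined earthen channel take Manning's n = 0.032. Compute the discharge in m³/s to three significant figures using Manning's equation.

24.8 m³/s

A = (b + z·y)·y = (5.48 + 0.8×2.01)×2.01 = 14.25 m²
P = b + 2y√(1+z²) = 5.48 + 2×2.01×√(1+0.8²) = 10.63 m
R = A/P = 14.25/10.63 = 1.340 m
Q = (1/n)·A·R^(2/3)·S^(1/2) = (1/0.032) × 14.25 × 1.340^(2/3) × 0.0021^(1/2) = 24.80 m³/s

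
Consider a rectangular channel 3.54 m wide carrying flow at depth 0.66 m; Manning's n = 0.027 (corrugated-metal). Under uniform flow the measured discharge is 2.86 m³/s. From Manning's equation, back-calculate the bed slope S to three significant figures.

A = b·y = 3.54 × 0.66 = 2.336 m²
P = b + 2y = 3.54 + 2×0.66 = 4.860 m
R = A/P = 2.336/4.860 = 0.4807 m
S = (Q·n / (1·A·R^(2/3)))² = (2.86×0.027 / (1×2.336×0.6137))² = 0.002901

0.00290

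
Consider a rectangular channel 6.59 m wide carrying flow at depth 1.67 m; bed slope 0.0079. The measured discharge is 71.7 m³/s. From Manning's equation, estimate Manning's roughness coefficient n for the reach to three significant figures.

0.0146

A = b·y = 6.59 × 1.67 = 11.01 m²
P = b + 2y = 6.59 + 2×1.67 = 9.930 m
R = A/P = 11.01/9.930 = 1.108 m
n = (1/Q)·A·R^(2/3)·S^(1/2) = (1/71.7) × 11.01 × 1.071 × 0.08888 = 0.01461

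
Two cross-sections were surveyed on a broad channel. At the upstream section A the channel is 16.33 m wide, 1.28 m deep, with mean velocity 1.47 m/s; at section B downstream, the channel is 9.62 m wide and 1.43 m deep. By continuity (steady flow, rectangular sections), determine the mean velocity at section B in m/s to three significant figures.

Q = A₁V₁ = (16.33×1.28) × 1.47 = 30.73 m³/s
A₂ = 9.62 × 1.43 = 13.76 m²
V₂ = Q/A₂ = 30.73/13.76 = 2.234 m/s

2.23 m/s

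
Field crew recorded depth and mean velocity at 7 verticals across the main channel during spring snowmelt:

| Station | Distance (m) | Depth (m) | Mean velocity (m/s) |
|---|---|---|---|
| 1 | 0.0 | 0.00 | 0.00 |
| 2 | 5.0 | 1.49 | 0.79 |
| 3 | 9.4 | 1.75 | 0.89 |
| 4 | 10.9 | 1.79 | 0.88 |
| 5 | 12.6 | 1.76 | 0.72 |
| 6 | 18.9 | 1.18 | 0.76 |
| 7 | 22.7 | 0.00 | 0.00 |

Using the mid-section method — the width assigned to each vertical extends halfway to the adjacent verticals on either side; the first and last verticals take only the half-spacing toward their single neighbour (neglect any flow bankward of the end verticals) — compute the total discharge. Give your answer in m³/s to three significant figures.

22.2 m³/s

w_2 = (9.4 − 0.0)/2 = 4.7 m; q_2 = 0.79 × 1.49 × 4.7 = 5.532 m³/s
w_3 = (10.9 − 5.0)/2 = 2.95 m; q_3 = 0.89 × 1.75 × 2.95 = 4.595 m³/s
w_4 = (12.6 − 9.4)/2 = 1.6 m; q_4 = 0.88 × 1.79 × 1.6 = 2.520 m³/s
w_5 = (18.9 − 10.9)/2 = 4 m; q_5 = 0.72 × 1.76 × 4 = 5.069 m³/s
w_6 = (22.7 − 12.6)/2 = 5.05 m; q_6 = 0.76 × 1.18 × 5.05 = 4.529 m³/s
Stations 1, 7 contribute zero (depth or velocity is 0).
Q = Σ qᵢ = 22.24 m³/s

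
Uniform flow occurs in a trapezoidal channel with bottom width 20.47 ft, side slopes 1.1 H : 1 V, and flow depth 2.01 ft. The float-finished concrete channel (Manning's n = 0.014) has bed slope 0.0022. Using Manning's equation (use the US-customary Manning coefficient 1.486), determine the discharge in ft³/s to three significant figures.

A = (b + z·y)·y = (20.47 + 1.1×2.01)×2.01 = 45.59 ft²
P = b + 2y√(1+z²) = 20.47 + 2×2.01×√(1+1.1²) = 26.45 ft
R = A/P = 45.59/26.45 = 1.724 ft
Q = (1.486/n)·A·R^(2/3)·S^(1/2) = (1.486/0.014) × 45.59 × 1.724^(2/3) × 0.0022^(1/2) = 326.3 ft³/s

326 ft³/s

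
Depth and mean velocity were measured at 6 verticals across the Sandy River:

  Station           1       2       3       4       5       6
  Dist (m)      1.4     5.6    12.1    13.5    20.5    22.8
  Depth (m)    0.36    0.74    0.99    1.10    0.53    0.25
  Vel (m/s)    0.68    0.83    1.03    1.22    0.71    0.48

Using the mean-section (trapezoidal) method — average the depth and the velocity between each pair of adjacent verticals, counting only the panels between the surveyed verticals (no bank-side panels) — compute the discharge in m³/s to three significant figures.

14.7 m³/s

Panel 1-2: Δb = 4.2 m, d̄ = (0.36+0.74)/2 = 0.55, v̄ = (0.68+0.83)/2 = 0.755 → q = 4.2×0.55×0.755 = 1.744 m³/s
Panel 2-3: Δb = 6.5 m, d̄ = (0.74+0.99)/2 = 0.865, v̄ = (0.83+1.03)/2 = 0.93 → q = 6.5×0.865×0.93 = 5.229 m³/s
Panel 3-4: Δb = 1.4 m, d̄ = (0.99+1.10)/2 = 1.045, v̄ = (1.03+1.22)/2 = 1.125 → q = 1.4×1.045×1.125 = 1.646 m³/s
Panel 4-5: Δb = 7 m, d̄ = (1.10+0.53)/2 = 0.815, v̄ = (1.22+0.71)/2 = 0.965 → q = 7×0.815×0.965 = 5.505 m³/s
Panel 5-6: Δb = 2.3 m, d̄ = (0.53+0.25)/2 = 0.39, v̄ = (0.71+0.48)/2 = 0.595 → q = 2.3×0.39×0.595 = 0.5337 m³/s
Q = Σ q = 14.66 m³/s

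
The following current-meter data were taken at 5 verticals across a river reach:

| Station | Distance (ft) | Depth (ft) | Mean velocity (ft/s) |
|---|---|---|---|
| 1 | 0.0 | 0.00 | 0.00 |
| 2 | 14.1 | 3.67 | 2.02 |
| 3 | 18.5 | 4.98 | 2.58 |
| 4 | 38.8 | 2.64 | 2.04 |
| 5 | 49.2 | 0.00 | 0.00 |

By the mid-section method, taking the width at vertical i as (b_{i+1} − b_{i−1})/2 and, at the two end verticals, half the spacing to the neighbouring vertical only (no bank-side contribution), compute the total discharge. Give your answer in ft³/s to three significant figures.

w_2 = (18.5 − 0.0)/2 = 9.25 ft; q_2 = 2.02 × 3.67 × 9.25 = 68.57 ft³/s
w_3 = (38.8 − 14.1)/2 = 12.35 ft; q_3 = 2.58 × 4.98 × 12.35 = 158.7 ft³/s
w_4 = (49.2 − 18.5)/2 = 15.35 ft; q_4 = 2.04 × 2.64 × 15.35 = 82.67 ft³/s
Stations 1, 5 contribute zero (depth or velocity is 0).
Q = Σ qᵢ = 309.9 ft³/s

310 ft³/s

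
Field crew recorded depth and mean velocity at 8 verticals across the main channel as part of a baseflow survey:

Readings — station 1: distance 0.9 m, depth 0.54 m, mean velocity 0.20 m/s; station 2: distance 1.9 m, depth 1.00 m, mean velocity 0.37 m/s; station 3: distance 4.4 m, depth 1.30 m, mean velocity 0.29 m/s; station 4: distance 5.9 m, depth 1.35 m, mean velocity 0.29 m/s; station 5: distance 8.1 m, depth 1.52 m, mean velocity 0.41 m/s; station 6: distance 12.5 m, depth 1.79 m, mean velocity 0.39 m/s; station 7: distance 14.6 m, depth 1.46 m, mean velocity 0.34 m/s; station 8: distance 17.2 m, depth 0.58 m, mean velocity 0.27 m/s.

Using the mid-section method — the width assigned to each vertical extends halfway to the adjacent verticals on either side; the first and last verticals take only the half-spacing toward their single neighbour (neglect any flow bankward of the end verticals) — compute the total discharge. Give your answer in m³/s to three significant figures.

7.88 m³/s

w_1 = (1.9 − 0.9)/2 = 0.5 m; q_1 = 0.20 × 0.54 × 0.5 = 0.05400 m³/s
w_2 = (4.4 − 0.9)/2 = 1.75 m; q_2 = 0.37 × 1.00 × 1.75 = 0.6475 m³/s
w_3 = (5.9 − 1.9)/2 = 2 m; q_3 = 0.29 × 1.30 × 2 = 0.7540 m³/s
w_4 = (8.1 − 4.4)/2 = 1.85 m; q_4 = 0.29 × 1.35 × 1.85 = 0.7243 m³/s
w_5 = (12.5 − 5.9)/2 = 3.3 m; q_5 = 0.41 × 1.52 × 3.3 = 2.057 m³/s
w_6 = (14.6 − 8.1)/2 = 3.25 m; q_6 = 0.39 × 1.79 × 3.25 = 2.269 m³/s
w_7 = (17.2 − 12.5)/2 = 2.35 m; q_7 = 0.34 × 1.46 × 2.35 = 1.167 m³/s
w_8 = (17.2 − 14.6)/2 = 1.3 m; q_8 = 0.27 × 0.58 × 1.3 = 0.2036 m³/s
Q = Σ qᵢ = 7.875 m³/s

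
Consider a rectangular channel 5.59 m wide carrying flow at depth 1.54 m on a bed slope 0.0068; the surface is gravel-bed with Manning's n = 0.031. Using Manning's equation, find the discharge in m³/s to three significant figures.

22.8 m³/s

A = b·y = 5.59 × 1.54 = 8.609 m²
P = b + 2y = 5.59 + 2×1.54 = 8.670 m
R = A/P = 8.609/8.670 = 0.9929 m
Q = (1/n)·A·R^(2/3)·S^(1/2) = (1/0.031) × 8.609 × 0.9929^(2/3) × 0.0068^(1/2) = 22.79 m³/s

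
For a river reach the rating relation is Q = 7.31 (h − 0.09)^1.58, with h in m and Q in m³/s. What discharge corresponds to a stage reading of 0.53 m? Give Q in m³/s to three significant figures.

2.00 m³/s

Q = 7.31 × (0.53 − 0.09)^1.58 = 7.31 × 0.44^1.58 = 1.998 m³/s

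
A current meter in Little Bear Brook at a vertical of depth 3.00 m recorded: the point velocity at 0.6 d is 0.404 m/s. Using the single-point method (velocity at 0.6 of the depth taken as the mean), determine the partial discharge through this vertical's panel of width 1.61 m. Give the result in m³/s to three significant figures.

v̄ = v₀.₆ = 0.404 m/s
q = v̄ × d × w = 0.4040 × 3.00 × 1.61 = 1.951 m³/s

1.95 m³/s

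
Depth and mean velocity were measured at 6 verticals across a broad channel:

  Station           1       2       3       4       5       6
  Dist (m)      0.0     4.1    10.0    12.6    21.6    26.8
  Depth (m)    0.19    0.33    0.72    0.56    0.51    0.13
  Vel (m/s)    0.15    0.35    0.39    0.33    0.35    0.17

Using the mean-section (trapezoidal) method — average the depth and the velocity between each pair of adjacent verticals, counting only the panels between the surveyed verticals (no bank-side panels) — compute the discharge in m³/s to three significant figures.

4.08 m³/s

Panel 1-2: Δb = 4.1 m, d̄ = (0.19+0.33)/2 = 0.26, v̄ = (0.15+0.35)/2 = 0.25 → q = 4.1×0.26×0.25 = 0.2665 m³/s
Panel 2-3: Δb = 5.9 m, d̄ = (0.33+0.72)/2 = 0.525, v̄ = (0.35+0.39)/2 = 0.37 → q = 5.9×0.525×0.37 = 1.146 m³/s
Panel 3-4: Δb = 2.6 m, d̄ = (0.72+0.56)/2 = 0.64, v̄ = (0.39+0.33)/2 = 0.36 → q = 2.6×0.64×0.36 = 0.5990 m³/s
Panel 4-5: Δb = 9 m, d̄ = (0.56+0.51)/2 = 0.535, v̄ = (0.33+0.35)/2 = 0.34 → q = 9×0.535×0.34 = 1.637 m³/s
Panel 5-6: Δb = 5.2 m, d̄ = (0.51+0.13)/2 = 0.32, v̄ = (0.35+0.17)/2 = 0.26 → q = 5.2×0.32×0.26 = 0.4326 m³/s
Q = Σ q = 4.081 m³/s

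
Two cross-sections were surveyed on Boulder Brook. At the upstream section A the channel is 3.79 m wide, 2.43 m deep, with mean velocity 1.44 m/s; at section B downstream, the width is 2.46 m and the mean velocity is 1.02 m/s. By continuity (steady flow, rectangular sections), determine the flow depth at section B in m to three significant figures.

5.29 m

Q = A₁V₁ = (3.79×2.43) × 1.44 = 13.26 m³/s
d₂ = Q/(b₂ V₂) = 13.26/(2.46×1.02) = 5.285 m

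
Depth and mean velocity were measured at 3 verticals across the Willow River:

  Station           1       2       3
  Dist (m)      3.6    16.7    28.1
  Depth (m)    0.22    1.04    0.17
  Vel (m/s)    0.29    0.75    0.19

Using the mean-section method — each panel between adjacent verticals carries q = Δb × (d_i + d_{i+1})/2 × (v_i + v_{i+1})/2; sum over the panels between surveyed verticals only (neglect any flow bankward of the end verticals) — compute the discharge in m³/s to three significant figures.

7.53 m³/s

Panel 1-2: Δb = 13.1 m, d̄ = (0.22+1.04)/2 = 0.63, v̄ = (0.29+0.75)/2 = 0.52 → q = 13.1×0.63×0.52 = 4.292 m³/s
Panel 2-3: Δb = 11.4 m, d̄ = (1.04+0.17)/2 = 0.605, v̄ = (0.75+0.19)/2 = 0.47 → q = 11.4×0.605×0.47 = 3.242 m³/s
Q = Σ q = 7.533 m³/s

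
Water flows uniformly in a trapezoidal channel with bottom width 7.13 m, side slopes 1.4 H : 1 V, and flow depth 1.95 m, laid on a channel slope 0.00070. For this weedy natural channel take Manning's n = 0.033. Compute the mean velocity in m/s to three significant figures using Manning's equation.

A = (b + z·y)·y = (7.13 + 1.4×1.95)×1.95 = 19.23 m²
P = b + 2y√(1+z²) = 7.13 + 2×1.95×√(1+1.4²) = 13.84 m
R = A/P = 19.23/13.84 = 1.389 m
Q = (1/n)·A·R^(2/3)·S^(1/2) = (1/0.033) × 19.23 × 1.389^(2/3) × 0.00070^(1/2) = 19.19 m³/s
V = Q/A = 19.19/19.23 = 0.9982 m/s

0.998 m/s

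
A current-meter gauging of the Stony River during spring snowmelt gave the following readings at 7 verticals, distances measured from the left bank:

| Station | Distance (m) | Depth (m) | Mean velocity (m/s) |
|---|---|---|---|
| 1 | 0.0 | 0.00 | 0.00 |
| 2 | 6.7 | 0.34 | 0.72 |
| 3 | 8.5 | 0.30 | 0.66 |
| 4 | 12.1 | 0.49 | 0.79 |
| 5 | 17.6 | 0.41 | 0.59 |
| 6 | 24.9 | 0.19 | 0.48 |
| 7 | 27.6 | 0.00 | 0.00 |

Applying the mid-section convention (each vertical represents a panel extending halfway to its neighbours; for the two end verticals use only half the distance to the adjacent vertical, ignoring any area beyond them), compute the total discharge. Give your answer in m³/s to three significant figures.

5.34 m³/s

w_2 = (8.5 − 0.0)/2 = 4.25 m; q_2 = 0.72 × 0.34 × 4.25 = 1.040 m³/s
w_3 = (12.1 − 6.7)/2 = 2.7 m; q_3 = 0.66 × 0.30 × 2.7 = 0.5346 m³/s
w_4 = (17.6 − 8.5)/2 = 4.55 m; q_4 = 0.79 × 0.49 × 4.55 = 1.761 m³/s
w_5 = (24.9 − 12.1)/2 = 6.4 m; q_5 = 0.59 × 0.41 × 6.4 = 1.548 m³/s
w_6 = (27.6 − 17.6)/2 = 5 m; q_6 = 0.48 × 0.19 × 5 = 0.4560 m³/s
Stations 1, 7 contribute zero (depth or velocity is 0).
Q = Σ qᵢ = 5.340 m³/s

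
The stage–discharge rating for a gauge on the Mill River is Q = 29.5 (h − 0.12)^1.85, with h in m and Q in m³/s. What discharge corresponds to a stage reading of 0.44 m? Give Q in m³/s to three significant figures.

3.58 m³/s

Q = 29.5 × (0.44 − 0.12)^1.85 = 29.5 × 0.32^1.85 = 3.584 m³/s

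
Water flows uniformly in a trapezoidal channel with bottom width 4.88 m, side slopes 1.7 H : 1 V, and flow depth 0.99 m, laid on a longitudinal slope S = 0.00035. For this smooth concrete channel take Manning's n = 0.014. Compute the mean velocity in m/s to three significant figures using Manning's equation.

1.09 m/s

A = (b + z·y)·y = (4.88 + 1.7×0.99)×0.99 = 6.497 m²
P = b + 2y√(1+z²) = 4.88 + 2×0.99×√(1+1.7²) = 8.785 m
R = A/P = 6.497/8.785 = 0.7396 m
Q = (1/n)·A·R^(2/3)·S^(1/2) = (1/0.014) × 6.497 × 0.7396^(2/3) × 0.00035^(1/2) = 7.101 m³/s
V = Q/A = 7.101/6.497 = 1.093 m/s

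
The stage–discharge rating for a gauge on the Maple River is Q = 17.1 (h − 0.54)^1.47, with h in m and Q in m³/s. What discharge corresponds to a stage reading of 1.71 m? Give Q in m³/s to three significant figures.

21.5 m³/s

Q = 17.1 × (1.71 − 0.54)^1.47 = 17.1 × 1.17^1.47 = 21.54 m³/s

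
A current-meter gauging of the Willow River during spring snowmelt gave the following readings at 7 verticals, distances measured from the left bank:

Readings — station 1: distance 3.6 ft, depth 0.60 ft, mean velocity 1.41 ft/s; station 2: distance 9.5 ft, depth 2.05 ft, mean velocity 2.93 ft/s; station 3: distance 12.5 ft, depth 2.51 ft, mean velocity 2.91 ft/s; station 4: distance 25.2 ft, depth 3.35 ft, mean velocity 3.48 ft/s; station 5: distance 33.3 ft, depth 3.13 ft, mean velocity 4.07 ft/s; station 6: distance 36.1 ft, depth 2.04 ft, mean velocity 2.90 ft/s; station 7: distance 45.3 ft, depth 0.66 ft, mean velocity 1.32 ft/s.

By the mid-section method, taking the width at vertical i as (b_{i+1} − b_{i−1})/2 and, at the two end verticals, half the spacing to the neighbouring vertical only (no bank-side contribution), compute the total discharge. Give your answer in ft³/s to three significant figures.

w_1 = (9.5 − 3.6)/2 = 2.95 ft; q_1 = 1.41 × 0.60 × 2.95 = 2.496 ft³/s
w_2 = (12.5 − 3.6)/2 = 4.45 ft; q_2 = 2.93 × 2.05 × 4.45 = 26.73 ft³/s
w_3 = (25.2 − 9.5)/2 = 7.85 ft; q_3 = 2.91 × 2.51 × 7.85 = 57.34 ft³/s
w_4 = (33.3 − 12.5)/2 = 10.4 ft; q_4 = 3.48 × 3.35 × 10.4 = 121.2 ft³/s
w_5 = (36.1 − 25.2)/2 = 5.45 ft; q_5 = 4.07 × 3.13 × 5.45 = 69.43 ft³/s
w_6 = (45.3 − 33.3)/2 = 6 ft; q_6 = 2.90 × 2.04 × 6 = 35.50 ft³/s
w_7 = (45.3 − 36.1)/2 = 4.6 ft; q_7 = 1.32 × 0.66 × 4.6 = 4.008 ft³/s
Q = Σ qᵢ = 316.7 ft³/s

317 ft³/s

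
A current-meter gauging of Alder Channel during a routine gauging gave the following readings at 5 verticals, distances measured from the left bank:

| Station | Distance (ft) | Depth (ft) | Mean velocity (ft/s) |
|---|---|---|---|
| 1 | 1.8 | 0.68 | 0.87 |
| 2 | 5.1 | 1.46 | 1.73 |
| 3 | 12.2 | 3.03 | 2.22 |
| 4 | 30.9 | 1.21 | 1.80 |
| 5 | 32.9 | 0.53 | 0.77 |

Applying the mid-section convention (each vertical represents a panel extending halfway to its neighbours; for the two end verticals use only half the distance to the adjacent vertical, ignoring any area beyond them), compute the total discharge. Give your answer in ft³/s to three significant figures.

w_1 = (5.1 − 1.8)/2 = 1.65 ft; q_1 = 0.87 × 0.68 × 1.65 = 0.9761 ft³/s
w_2 = (12.2 − 1.8)/2 = 5.2 ft; q_2 = 1.73 × 1.46 × 5.2 = 13.13 ft³/s
w_3 = (30.9 − 5.1)/2 = 12.9 ft; q_3 = 2.22 × 3.03 × 12.9 = 86.77 ft³/s
w_4 = (32.9 − 12.2)/2 = 10.35 ft; q_4 = 1.80 × 1.21 × 10.35 = 22.54 ft³/s
w_5 = (32.9 − 30.9)/2 = 1 ft; q_5 = 0.77 × 0.53 × 1 = 0.4081 ft³/s
Q = Σ qᵢ = 123.8 ft³/s

124 ft³/s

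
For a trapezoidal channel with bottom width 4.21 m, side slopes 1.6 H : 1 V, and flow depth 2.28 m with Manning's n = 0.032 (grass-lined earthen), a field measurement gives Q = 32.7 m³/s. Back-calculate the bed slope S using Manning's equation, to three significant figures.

A = (b + z·y)·y = (4.21 + 1.6×2.28)×2.28 = 17.92 m²
P = b + 2y√(1+z²) = 4.21 + 2×2.28×√(1+1.6²) = 12.81 m
R = A/P = 17.92/12.81 = 1.398 m
S = (Q·n / (1·A·R^(2/3)))² = (32.7×0.032 / (1×17.92×1.250))² = 0.002182

0.00218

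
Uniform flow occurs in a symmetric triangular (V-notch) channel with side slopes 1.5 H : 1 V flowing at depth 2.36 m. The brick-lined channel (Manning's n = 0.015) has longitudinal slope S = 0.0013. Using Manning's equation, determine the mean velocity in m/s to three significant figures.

A = z·y² = 1.5×2.36² = 8.354 m²
P = 2y√(1+z²) = 2×2.36×√(1+1.5²) = 8.509 m
R = A/P = 8.354/8.509 = 0.9818 m
Q = (1/n)·A·R^(2/3)·S^(1/2) = (1/0.015) × 8.354 × 0.9818^(2/3) × 0.0013^(1/2) = 19.84 m³/s
V = Q/A = 19.84/8.354 = 2.374 m/s

2.37 m/s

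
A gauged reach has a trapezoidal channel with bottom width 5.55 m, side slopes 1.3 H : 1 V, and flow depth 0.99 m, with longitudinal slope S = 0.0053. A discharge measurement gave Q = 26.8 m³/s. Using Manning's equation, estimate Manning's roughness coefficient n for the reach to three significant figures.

0.0154

A = (b + z·y)·y = (5.55 + 1.3×0.99)×0.99 = 6.769 m²
P = b + 2y√(1+z²) = 5.55 + 2×0.99×√(1+1.3²) = 8.797 m
R = A/P = 6.769/8.797 = 0.7694 m
n = (1/Q)·A·R^(2/3)·S^(1/2) = (1/26.8) × 6.769 × 0.8396 × 0.07280 = 0.01544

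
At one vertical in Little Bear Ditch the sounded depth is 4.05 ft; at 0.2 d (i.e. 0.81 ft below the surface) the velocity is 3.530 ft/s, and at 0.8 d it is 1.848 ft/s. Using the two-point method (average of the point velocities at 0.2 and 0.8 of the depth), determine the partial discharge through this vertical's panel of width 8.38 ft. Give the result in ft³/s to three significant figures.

v̄ = (3.530 + 1.848) / 2 = 2.689 ft/s
q = v̄ × d × w = 2.689 × 4.05 × 8.38 = 91.26 ft³/s

91.3 ft³/s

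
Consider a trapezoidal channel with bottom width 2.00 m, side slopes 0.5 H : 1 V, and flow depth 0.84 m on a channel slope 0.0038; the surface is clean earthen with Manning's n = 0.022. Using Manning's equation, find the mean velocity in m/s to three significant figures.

1.82 m/s

A = (b + z·y)·y = (2.00 + 0.5×0.84)×0.84 = 2.033 m²
P = b + 2y√(1+z²) = 2.00 + 2×0.84×√(1+0.5²) = 3.878 m
R = A/P = 2.033/3.878 = 0.5241 m
Q = (1/n)·A·R^(2/3)·S^(1/2) = (1/0.022) × 2.033 × 0.5241^(2/3) × 0.0038^(1/2) = 3.703 m³/s
V = Q/A = 3.703/2.033 = 1.822 m/s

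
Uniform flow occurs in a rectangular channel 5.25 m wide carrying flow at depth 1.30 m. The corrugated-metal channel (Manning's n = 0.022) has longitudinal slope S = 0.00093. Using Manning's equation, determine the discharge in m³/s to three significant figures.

A = b·y = 5.25 × 1.30 = 6.825 m²
P = b + 2y = 5.25 + 2×1.30 = 7.850 m
R = A/P = 6.825/7.850 = 0.8694 m
Q = (1/n)·A·R^(2/3)·S^(1/2) = (1/0.022) × 6.825 × 0.8694^(2/3) × 0.00093^(1/2) = 8.618 m³/s

8.62 m³/s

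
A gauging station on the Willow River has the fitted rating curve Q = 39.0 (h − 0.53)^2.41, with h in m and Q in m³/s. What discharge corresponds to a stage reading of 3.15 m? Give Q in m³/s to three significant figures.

Q = 39.0 × (3.15 − 0.53)^2.41 = 39.0 × 2.62^2.41 = 397.3 m³/s

397 m³/s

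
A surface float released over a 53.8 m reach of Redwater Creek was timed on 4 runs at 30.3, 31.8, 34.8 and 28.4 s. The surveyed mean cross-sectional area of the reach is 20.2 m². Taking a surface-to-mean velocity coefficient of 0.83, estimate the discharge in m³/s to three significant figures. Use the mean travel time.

28.8 m³/s

t̄ = (30.3 + 31.8 + 34.8 + 28.4) / 4 = 31.325 s
v_surface = L / t̄ = 53.8 / 31.325 = 1.717 m/s
v_mean = 0.83 × 1.717 = 1.426 m/s
Q = A × v_mean = 20.2 × 1.426 = 28.80 m³/s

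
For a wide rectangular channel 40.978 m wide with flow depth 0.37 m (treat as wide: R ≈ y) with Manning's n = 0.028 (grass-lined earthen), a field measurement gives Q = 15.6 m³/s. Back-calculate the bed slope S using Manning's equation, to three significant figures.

A = b·y = 40.978 × 0.37 = 15.16 m²
Wide channel: R ≈ y = 0.37 m
S = (Q·n / (1·A·R^(2/3)))² = (15.6×0.028 / (1×15.16×0.5154))² = 0.003125

0.00312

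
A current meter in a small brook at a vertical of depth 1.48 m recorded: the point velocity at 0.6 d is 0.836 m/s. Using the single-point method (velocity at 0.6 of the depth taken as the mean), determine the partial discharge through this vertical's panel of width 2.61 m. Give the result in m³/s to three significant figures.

3.23 m³/s

v̄ = v₀.₆ = 0.836 m/s
q = v̄ × d × w = 0.8360 × 1.48 × 2.61 = 3.229 m³/s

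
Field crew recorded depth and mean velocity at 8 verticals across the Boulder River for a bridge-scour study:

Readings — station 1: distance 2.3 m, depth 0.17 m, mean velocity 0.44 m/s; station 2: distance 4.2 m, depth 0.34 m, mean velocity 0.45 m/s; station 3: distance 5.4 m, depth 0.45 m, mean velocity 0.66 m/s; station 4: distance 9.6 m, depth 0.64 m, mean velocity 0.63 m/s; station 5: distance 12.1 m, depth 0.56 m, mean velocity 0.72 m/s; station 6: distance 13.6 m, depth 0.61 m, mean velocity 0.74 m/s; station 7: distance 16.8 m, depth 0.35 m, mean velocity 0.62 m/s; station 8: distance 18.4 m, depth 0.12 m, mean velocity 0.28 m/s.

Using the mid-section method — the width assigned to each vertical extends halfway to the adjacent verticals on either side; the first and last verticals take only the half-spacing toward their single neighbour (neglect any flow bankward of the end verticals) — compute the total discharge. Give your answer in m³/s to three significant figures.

w_1 = (4.2 − 2.3)/2 = 0.95 m; q_1 = 0.44 × 0.17 × 0.95 = 0.07106 m³/s
w_2 = (5.4 − 2.3)/2 = 1.55 m; q_2 = 0.45 × 0.34 × 1.55 = 0.2372 m³/s
w_3 = (9.6 − 4.2)/2 = 2.7 m; q_3 = 0.66 × 0.45 × 2.7 = 0.8019 m³/s
w_4 = (12.1 − 5.4)/2 = 3.35 m; q_4 = 0.63 × 0.64 × 3.35 = 1.351 m³/s
w_5 = (13.6 − 9.6)/2 = 2 m; q_5 = 0.72 × 0.56 × 2 = 0.8064 m³/s
w_6 = (16.8 − 12.1)/2 = 2.35 m; q_6 = 0.74 × 0.61 × 2.35 = 1.061 m³/s
w_7 = (18.4 − 13.6)/2 = 2.4 m; q_7 = 0.62 × 0.35 × 2.4 = 0.5208 m³/s
w_8 = (18.4 − 16.8)/2 = 0.8 m; q_8 = 0.28 × 0.12 × 0.8 = 0.02688 m³/s
Q = Σ qᵢ = 4.876 m³/s

4.88 m³/s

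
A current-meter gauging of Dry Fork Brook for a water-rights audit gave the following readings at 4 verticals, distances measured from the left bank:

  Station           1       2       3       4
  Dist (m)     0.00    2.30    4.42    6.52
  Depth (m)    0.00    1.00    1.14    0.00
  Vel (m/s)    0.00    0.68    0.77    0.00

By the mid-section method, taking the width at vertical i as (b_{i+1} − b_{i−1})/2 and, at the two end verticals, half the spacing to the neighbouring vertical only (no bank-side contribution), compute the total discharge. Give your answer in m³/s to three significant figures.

w_2 = (4.42 − 0.00)/2 = 2.21 m; q_2 = 0.68 × 1.00 × 2.21 = 1.503 m³/s
w_3 = (6.52 − 2.30)/2 = 2.11 m; q_3 = 0.77 × 1.14 × 2.11 = 1.852 m³/s
Stations 1, 4 contribute zero (depth or velocity is 0).
Q = Σ qᵢ = 3.355 m³/s

3.35 m³/s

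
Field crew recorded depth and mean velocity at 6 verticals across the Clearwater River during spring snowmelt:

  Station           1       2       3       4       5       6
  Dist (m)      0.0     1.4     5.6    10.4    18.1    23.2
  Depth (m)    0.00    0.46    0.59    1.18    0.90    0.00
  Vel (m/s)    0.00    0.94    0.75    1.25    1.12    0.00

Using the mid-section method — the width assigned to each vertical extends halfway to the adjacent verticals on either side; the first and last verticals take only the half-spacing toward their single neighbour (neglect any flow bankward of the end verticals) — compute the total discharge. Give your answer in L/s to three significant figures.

18900 L/s

w_2 = (5.6 − 0.0)/2 = 2.8 m; q_2 = 0.94 × 0.46 × 2.8 = 1.211 m³/s
w_3 = (10.4 − 1.4)/2 = 4.5 m; q_3 = 0.75 × 0.59 × 4.5 = 1.991 m³/s
w_4 = (18.1 − 5.6)/2 = 6.25 m; q_4 = 1.25 × 1.18 × 6.25 = 9.219 m³/s
w_5 = (23.2 − 10.4)/2 = 6.4 m; q_5 = 1.12 × 0.90 × 6.4 = 6.451 m³/s
Stations 1, 6 contribute zero (depth or velocity is 0).
Q = Σ qᵢ = 18.87 m³/s
= 18.87 × 1000 = 18870 L/s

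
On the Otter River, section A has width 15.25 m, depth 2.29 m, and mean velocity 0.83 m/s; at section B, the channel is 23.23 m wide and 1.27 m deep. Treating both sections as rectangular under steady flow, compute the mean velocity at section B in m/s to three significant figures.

0.982 m/s

Q = A₁V₁ = (15.25×2.29) × 0.83 = 28.99 m³/s
A₂ = 23.23 × 1.27 = 29.50 m²
V₂ = Q/A₂ = 28.99/29.50 = 0.9825 m/s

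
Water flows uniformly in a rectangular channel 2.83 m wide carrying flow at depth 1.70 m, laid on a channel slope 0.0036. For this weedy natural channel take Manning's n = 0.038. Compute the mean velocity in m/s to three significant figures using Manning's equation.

A = b·y = 2.83 × 1.70 = 4.811 m²
P = b + 2y = 2.83 + 2×1.70 = 6.230 m
R = A/P = 4.811/6.230 = 0.7722 m
Q = (1/n)·A·R^(2/3)·S^(1/2) = (1/0.038) × 4.811 × 0.7722^(2/3) × 0.0036^(1/2) = 6.394 m³/s
V = Q/A = 6.394/4.811 = 1.329 m/s

1.33 m/s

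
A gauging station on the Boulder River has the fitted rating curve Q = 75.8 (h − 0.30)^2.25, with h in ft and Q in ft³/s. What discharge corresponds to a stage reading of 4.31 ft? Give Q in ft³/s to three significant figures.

1720 ft³/s

Q = 75.8 × (4.31 − 0.30)^2.25 = 75.8 × 4.01^2.25 = 1725 ft³/s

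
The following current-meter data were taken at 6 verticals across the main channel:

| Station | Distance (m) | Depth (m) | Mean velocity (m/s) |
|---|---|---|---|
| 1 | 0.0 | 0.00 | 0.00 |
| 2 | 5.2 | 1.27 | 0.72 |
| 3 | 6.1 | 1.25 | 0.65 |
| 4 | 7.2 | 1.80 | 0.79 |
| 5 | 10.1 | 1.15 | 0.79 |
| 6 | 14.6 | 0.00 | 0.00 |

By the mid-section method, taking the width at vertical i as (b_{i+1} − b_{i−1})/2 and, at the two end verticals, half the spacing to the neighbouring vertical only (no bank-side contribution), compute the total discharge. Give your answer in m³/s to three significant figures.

9.81 m³/s

w_2 = (6.1 − 0.0)/2 = 3.05 m; q_2 = 0.72 × 1.27 × 3.05 = 2.789 m³/s
w_3 = (7.2 − 5.2)/2 = 1 m; q_3 = 0.65 × 1.25 × 1 = 0.8125 m³/s
w_4 = (10.1 − 6.1)/2 = 2 m; q_4 = 0.79 × 1.80 × 2 = 2.844 m³/s
w_5 = (14.6 − 7.2)/2 = 3.7 m; q_5 = 0.79 × 1.15 × 3.7 = 3.361 m³/s
Stations 1, 6 contribute zero (depth or velocity is 0).
Q = Σ qᵢ = 9.807 m³/s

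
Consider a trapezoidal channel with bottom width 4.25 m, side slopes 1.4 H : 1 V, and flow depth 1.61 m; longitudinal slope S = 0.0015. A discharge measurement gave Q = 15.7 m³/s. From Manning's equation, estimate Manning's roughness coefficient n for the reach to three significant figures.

0.0270

A = (b + z·y)·y = (4.25 + 1.4×1.61)×1.61 = 10.47 m²
P = b + 2y√(1+z²) = 4.25 + 2×1.61×√(1+1.4²) = 9.790 m
R = A/P = 10.47/9.790 = 1.070 m
n = (1/Q)·A·R^(2/3)·S^(1/2) = (1/15.7) × 10.47 × 1.046 × 0.03873 = 0.02702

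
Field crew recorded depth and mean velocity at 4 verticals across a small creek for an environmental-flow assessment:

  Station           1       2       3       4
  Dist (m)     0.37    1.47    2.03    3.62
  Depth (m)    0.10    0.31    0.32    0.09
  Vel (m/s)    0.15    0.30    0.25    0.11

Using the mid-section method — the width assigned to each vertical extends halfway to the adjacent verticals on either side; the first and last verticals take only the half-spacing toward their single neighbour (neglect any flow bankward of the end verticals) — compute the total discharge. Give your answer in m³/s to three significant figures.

w_1 = (1.47 − 0.37)/2 = 0.55 m; q_1 = 0.15 × 0.10 × 0.55 = 0.008250 m³/s
w_2 = (2.03 − 0.37)/2 = 0.83 m; q_2 = 0.30 × 0.31 × 0.83 = 0.07719 m³/s
w_3 = (3.62 − 1.47)/2 = 1.075 m; q_3 = 0.25 × 0.32 × 1.075 = 0.08600 m³/s
w_4 = (3.62 − 2.03)/2 = 0.795 m; q_4 = 0.11 × 0.09 × 0.795 = 0.007871 m³/s
Q = Σ qᵢ = 0.1793 m³/s

0.179 m³/s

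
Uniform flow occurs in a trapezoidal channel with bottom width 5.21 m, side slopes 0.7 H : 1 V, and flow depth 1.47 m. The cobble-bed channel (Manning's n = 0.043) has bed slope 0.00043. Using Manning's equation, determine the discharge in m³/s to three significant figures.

A = (b + z·y)·y = (5.21 + 0.7×1.47)×1.47 = 9.171 m²
P = b + 2y√(1+z²) = 5.21 + 2×1.47×√(1+0.7²) = 8.799 m
R = A/P = 9.171/8.799 = 1.042 m
Q = (1/n)·A·R^(2/3)·S^(1/2) = (1/0.043) × 9.171 × 1.042^(2/3) × 0.00043^(1/2) = 4.547 m³/s

4.55 m³/s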